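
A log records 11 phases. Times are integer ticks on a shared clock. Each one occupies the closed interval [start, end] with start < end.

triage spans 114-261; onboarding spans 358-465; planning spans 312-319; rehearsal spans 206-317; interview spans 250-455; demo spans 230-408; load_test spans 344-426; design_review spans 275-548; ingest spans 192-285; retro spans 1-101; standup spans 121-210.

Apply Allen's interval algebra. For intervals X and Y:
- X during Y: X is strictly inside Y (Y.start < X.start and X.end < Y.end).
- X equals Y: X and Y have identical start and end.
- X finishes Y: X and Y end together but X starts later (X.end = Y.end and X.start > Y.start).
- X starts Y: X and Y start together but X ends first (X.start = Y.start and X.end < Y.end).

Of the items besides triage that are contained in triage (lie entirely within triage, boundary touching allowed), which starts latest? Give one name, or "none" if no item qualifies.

Target triage = [114, 261].
demo [230, 408] → overlapped-by → excluded.
design_review [275, 548] → after → excluded.
ingest [192, 285] → overlapped-by → excluded.
interview [250, 455] → overlapped-by → excluded.
load_test [344, 426] → after → excluded.
onboarding [358, 465] → after → excluded.
planning [312, 319] → after → excluded.
rehearsal [206, 317] → overlapped-by → excluded.
retro [1, 101] → before → excluded.
standup [121, 210] → during → candidate.
Among candidates, latest start is 121 → standup.

standup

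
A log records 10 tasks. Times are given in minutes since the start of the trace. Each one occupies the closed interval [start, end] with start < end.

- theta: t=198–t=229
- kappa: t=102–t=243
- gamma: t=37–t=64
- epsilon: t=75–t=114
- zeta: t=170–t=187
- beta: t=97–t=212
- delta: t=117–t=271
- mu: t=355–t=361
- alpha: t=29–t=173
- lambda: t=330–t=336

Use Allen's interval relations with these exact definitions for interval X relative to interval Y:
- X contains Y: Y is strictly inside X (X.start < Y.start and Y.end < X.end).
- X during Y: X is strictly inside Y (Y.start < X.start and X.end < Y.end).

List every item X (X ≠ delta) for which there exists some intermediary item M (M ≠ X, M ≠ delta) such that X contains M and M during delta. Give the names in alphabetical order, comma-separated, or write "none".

Target delta = [t=117, t=271].
Intermediaries M with M during delta: theta, zeta.
Via theta — items with X contains theta: kappa.
Via zeta — items with X contains zeta: beta, kappa.
Union: beta, kappa.

beta, kappa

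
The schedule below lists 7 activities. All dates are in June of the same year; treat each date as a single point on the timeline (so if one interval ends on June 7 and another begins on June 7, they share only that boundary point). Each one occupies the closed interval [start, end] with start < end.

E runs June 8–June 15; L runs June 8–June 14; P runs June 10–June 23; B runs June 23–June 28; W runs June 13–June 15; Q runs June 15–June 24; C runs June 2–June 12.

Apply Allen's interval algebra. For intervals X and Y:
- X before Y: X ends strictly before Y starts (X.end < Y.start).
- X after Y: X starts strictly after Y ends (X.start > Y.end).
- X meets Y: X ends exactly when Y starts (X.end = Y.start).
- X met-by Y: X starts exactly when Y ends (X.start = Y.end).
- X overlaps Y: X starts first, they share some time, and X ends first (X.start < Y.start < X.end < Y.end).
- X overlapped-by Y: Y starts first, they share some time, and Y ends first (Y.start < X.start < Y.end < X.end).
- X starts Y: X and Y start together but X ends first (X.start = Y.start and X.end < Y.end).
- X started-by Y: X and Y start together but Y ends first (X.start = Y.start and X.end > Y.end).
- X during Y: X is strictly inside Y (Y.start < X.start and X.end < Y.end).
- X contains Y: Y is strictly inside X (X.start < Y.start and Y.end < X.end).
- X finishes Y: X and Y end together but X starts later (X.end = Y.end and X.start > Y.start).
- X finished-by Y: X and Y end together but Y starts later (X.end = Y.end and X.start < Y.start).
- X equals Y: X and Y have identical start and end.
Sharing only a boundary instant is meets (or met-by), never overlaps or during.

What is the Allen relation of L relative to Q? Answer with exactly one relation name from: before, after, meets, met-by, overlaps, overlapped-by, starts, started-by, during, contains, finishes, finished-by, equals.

before

L = [June 8, June 14]; Q = [June 15, June 24].
Compare endpoints: L.start < Q.start, L.start < Q.end, L.end < Q.start, L.end < Q.end.
That pattern is 'before'.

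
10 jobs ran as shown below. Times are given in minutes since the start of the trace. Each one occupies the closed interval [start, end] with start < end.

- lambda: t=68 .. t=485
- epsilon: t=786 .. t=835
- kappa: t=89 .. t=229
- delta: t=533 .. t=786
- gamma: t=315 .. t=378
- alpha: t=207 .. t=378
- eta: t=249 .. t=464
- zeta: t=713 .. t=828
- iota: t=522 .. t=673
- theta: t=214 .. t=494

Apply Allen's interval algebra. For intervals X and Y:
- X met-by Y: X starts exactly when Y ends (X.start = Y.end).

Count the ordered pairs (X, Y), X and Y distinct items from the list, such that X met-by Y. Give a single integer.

Checking all 90 ordered pairs for relation 'met-by'; matching pairs in alphabetical order:
(epsilon, delta): epsilon met-by delta ✓
Count: 1.

1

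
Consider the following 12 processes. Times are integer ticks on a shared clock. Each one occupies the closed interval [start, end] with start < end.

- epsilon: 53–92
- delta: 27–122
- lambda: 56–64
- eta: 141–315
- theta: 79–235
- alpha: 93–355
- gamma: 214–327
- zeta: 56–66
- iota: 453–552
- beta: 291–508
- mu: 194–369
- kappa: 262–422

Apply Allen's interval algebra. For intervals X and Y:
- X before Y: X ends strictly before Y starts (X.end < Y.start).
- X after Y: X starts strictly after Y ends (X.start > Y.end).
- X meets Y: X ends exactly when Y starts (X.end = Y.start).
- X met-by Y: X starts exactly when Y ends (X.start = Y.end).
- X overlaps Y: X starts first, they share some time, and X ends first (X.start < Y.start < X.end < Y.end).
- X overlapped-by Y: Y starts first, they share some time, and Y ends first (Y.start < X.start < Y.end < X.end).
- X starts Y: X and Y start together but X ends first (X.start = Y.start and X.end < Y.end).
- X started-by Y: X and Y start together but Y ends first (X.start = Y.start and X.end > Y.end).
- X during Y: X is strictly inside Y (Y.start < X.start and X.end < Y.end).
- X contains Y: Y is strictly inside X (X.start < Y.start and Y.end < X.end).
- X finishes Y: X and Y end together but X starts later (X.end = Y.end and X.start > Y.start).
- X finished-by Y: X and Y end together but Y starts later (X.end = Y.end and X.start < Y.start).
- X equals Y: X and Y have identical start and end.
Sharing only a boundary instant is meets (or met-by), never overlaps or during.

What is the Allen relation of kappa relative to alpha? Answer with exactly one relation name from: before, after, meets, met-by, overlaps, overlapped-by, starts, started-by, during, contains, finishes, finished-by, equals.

kappa = [262, 422]; alpha = [93, 355].
Compare endpoints: kappa.start > alpha.start, kappa.start < alpha.end, kappa.end > alpha.start, kappa.end > alpha.end.
That pattern is 'overlapped-by'.

overlapped-by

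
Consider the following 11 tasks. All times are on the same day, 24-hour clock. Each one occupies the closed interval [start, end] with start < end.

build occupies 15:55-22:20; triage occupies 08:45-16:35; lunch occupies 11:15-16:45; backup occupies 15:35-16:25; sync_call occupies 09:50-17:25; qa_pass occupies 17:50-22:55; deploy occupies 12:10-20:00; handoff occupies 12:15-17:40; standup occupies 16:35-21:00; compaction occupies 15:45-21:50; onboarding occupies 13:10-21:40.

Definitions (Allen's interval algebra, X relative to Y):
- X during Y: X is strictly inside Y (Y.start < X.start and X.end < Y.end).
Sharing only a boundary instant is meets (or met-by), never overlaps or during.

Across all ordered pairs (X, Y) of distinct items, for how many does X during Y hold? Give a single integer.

11

Checking all 110 ordered pairs for relation 'during'; matching pairs in alphabetical order:
(backup, deploy): backup during deploy ✓
(backup, handoff): backup during handoff ✓
(backup, lunch): backup during lunch ✓
(backup, onboarding): backup during onboarding ✓
(backup, sync_call): backup during sync_call ✓
(backup, triage): backup during triage ✓
(handoff, deploy): handoff during deploy ✓
(lunch, sync_call): lunch during sync_call ✓
(standup, build): standup during build ✓
(standup, compaction): standup during compaction ✓
(standup, onboarding): standup during onboarding ✓
Count: 11.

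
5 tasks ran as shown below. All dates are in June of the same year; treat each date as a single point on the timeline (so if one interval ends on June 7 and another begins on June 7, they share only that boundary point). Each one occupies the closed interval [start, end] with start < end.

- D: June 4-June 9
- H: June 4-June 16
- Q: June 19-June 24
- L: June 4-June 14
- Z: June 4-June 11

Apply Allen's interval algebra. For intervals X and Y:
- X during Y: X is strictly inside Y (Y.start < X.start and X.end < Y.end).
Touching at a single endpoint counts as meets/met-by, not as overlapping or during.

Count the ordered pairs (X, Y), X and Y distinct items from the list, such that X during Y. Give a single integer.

0

Checking all 20 ordered pairs for relation 'during'; matching pairs in alphabetical order:
No pair satisfies it.
Count: 0.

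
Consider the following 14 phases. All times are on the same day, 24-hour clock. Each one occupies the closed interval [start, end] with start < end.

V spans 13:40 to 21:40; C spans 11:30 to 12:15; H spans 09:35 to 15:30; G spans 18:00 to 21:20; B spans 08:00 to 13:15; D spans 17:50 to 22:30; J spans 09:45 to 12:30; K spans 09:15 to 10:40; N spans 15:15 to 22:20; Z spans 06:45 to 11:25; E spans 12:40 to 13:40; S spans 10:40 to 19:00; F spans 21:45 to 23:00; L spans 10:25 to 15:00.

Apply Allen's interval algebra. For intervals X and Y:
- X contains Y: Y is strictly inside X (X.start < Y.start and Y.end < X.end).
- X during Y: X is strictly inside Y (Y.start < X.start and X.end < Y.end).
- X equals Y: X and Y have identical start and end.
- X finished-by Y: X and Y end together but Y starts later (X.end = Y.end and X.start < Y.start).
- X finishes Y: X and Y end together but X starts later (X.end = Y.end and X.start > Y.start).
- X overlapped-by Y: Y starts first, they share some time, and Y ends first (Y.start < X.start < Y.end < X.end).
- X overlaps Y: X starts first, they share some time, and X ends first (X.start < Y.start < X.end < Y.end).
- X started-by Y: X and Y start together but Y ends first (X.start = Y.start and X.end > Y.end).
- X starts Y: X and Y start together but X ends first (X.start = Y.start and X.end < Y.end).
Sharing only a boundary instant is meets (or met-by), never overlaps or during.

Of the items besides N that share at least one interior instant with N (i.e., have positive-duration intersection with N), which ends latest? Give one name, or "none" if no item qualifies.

F

Target N = [15:15, 22:20].
B [08:00, 13:15] → before → excluded.
C [11:30, 12:15] → before → excluded.
D [17:50, 22:30] → overlapped-by → candidate.
E [12:40, 13:40] → before → excluded.
F [21:45, 23:00] → overlapped-by → candidate.
G [18:00, 21:20] → during → candidate.
H [09:35, 15:30] → overlaps → candidate.
J [09:45, 12:30] → before → excluded.
K [09:15, 10:40] → before → excluded.
L [10:25, 15:00] → before → excluded.
S [10:40, 19:00] → overlaps → candidate.
V [13:40, 21:40] → overlaps → candidate.
Z [06:45, 11:25] → before → excluded.
Among candidates, latest end is 23:00 → F.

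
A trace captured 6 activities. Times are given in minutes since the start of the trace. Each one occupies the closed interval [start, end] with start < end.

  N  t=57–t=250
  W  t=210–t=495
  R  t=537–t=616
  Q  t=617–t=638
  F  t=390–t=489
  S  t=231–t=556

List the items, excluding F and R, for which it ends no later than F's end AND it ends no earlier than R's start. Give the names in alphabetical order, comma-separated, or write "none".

none

Conditions: its end is no later than F's end (X.end <= t=489) AND its end is no earlier than R's start (X.end >= t=537).
N: end t=250 <= t=489? ✓; end t=250 >= t=537? ✗ → no.
Q: end t=638 <= t=489? ✗; end t=638 >= t=537? ✓ → no.
S: end t=556 <= t=489? ✗; end t=556 >= t=537? ✓ → no.
W: end t=495 <= t=489? ✗; end t=495 >= t=537? ✗ → no.
Result: none.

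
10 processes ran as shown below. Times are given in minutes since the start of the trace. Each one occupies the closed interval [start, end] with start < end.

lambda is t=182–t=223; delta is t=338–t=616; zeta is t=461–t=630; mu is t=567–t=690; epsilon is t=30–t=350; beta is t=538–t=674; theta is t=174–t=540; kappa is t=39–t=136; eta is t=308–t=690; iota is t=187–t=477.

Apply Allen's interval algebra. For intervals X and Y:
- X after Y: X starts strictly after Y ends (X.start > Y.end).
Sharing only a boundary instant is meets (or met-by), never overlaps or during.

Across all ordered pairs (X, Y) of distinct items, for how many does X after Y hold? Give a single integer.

19

Checking all 90 ordered pairs for relation 'after'; matching pairs in alphabetical order:
(beta, epsilon): beta after epsilon ✓
(beta, iota): beta after iota ✓
(beta, kappa): beta after kappa ✓
(beta, lambda): beta after lambda ✓
(delta, kappa): delta after kappa ✓
(delta, lambda): delta after lambda ✓
(eta, kappa): eta after kappa ✓
(eta, lambda): eta after lambda ✓
(iota, kappa): iota after kappa ✓
(lambda, kappa): lambda after kappa ✓
(mu, epsilon): mu after epsilon ✓
(mu, iota): mu after iota ✓
(mu, kappa): mu after kappa ✓
(mu, lambda): mu after lambda ✓
(mu, theta): mu after theta ✓
(theta, kappa): theta after kappa ✓
(zeta, epsilon): zeta after epsilon ✓
(zeta, kappa): zeta after kappa ✓
(zeta, lambda): zeta after lambda ✓
Count: 19.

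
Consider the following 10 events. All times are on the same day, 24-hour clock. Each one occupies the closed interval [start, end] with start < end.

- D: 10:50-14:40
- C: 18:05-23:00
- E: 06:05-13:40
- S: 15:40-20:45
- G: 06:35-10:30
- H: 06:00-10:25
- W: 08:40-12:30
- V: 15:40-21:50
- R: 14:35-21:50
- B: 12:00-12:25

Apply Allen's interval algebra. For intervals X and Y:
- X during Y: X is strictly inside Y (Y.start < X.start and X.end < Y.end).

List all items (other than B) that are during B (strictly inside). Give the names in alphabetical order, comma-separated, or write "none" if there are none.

Target B = [12:00, 12:25].
C [18:05, 23:00] → after → no.
D [10:50, 14:40] → contains → no.
E [06:05, 13:40] → contains → no.
G [06:35, 10:30] → before → no.
H [06:00, 10:25] → before → no.
R [14:35, 21:50] → after → no.
S [15:40, 20:45] → after → no.
V [15:40, 21:50] → after → no.
W [08:40, 12:30] → contains → no.
Result: none.

none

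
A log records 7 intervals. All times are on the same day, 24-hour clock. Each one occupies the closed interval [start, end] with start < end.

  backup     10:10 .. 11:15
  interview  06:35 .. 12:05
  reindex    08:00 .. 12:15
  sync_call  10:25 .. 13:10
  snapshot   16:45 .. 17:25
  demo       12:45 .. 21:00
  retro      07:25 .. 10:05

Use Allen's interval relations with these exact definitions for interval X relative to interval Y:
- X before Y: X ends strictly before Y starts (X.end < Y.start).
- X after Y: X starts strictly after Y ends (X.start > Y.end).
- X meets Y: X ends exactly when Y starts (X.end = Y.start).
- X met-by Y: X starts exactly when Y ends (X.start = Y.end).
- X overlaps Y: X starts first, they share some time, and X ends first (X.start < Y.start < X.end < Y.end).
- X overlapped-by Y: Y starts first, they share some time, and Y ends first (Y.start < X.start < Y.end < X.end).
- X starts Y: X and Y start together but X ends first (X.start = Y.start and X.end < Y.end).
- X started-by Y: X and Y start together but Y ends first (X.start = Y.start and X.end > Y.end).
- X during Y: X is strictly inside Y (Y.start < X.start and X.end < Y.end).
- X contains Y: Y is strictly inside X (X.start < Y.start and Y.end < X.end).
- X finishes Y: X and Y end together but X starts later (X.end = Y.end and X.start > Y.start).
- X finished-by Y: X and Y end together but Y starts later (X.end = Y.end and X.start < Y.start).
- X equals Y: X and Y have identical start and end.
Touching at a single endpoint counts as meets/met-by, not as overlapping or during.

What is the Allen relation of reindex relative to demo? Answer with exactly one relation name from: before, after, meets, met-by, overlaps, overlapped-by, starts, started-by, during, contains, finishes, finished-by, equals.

reindex = [08:00, 12:15]; demo = [12:45, 21:00].
Compare endpoints: reindex.start < demo.start, reindex.start < demo.end, reindex.end < demo.start, reindex.end < demo.end.
That pattern is 'before'.

before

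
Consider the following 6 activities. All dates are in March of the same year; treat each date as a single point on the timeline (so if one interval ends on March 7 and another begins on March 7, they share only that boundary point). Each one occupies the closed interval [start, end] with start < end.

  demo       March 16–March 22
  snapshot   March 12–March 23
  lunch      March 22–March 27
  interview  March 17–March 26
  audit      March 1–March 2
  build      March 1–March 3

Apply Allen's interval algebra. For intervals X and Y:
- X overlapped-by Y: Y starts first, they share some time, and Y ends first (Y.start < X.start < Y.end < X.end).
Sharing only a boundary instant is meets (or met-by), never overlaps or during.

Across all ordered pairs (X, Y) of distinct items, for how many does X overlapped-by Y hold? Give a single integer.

Checking all 30 ordered pairs for relation 'overlapped-by'; matching pairs in alphabetical order:
(interview, demo): interview overlapped-by demo ✓
(interview, snapshot): interview overlapped-by snapshot ✓
(lunch, interview): lunch overlapped-by interview ✓
(lunch, snapshot): lunch overlapped-by snapshot ✓
Count: 4.

4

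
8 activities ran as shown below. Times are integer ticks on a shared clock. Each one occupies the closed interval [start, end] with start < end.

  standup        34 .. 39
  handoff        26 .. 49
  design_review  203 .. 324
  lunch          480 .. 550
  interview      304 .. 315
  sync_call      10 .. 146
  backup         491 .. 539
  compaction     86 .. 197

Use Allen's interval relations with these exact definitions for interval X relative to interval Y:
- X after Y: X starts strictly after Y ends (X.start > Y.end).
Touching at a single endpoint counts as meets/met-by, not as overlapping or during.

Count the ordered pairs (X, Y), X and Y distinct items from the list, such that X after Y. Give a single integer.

22

Checking all 56 ordered pairs for relation 'after'; matching pairs in alphabetical order:
(backup, compaction): backup after compaction ✓
(backup, design_review): backup after design_review ✓
(backup, handoff): backup after handoff ✓
(backup, interview): backup after interview ✓
(backup, standup): backup after standup ✓
(backup, sync_call): backup after sync_call ✓
(compaction, handoff): compaction after handoff ✓
(compaction, standup): compaction after standup ✓
(design_review, compaction): design_review after compaction ✓
(design_review, handoff): design_review after handoff ✓
(design_review, standup): design_review after standup ✓
(design_review, sync_call): design_review after sync_call ✓
(interview, compaction): interview after compaction ✓
(interview, handoff): interview after handoff ✓
(interview, standup): interview after standup ✓
(interview, sync_call): interview after sync_call ✓
(lunch, compaction): lunch after compaction ✓
(lunch, design_review): lunch after design_review ✓
(lunch, handoff): lunch after handoff ✓
(lunch, interview): lunch after interview ✓
(lunch, standup): lunch after standup ✓
(lunch, sync_call): lunch after sync_call ✓
Count: 22.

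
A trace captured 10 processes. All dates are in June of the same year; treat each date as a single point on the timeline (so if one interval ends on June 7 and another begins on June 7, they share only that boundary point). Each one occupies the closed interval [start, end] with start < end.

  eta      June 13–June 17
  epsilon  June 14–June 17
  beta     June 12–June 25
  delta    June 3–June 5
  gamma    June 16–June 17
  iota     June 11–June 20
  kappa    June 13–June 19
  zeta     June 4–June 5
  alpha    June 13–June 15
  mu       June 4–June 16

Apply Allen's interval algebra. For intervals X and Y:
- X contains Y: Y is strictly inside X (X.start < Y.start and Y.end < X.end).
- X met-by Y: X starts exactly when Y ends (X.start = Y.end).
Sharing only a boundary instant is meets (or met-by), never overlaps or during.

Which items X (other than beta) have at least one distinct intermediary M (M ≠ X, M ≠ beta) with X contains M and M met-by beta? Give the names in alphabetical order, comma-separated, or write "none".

Target beta = [June 12, June 25].
Intermediaries M with M met-by beta: none.
Union: none.

none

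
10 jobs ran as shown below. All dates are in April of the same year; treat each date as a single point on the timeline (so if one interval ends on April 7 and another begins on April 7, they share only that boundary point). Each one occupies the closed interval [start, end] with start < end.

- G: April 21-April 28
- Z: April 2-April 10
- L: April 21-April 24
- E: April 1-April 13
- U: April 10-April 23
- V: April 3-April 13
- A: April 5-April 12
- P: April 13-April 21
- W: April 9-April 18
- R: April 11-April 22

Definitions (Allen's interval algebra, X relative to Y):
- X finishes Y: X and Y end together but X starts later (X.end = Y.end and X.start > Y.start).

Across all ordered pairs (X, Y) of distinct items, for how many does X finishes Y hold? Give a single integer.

Checking all 90 ordered pairs for relation 'finishes'; matching pairs in alphabetical order:
(V, E): V finishes E ✓
Count: 1.

1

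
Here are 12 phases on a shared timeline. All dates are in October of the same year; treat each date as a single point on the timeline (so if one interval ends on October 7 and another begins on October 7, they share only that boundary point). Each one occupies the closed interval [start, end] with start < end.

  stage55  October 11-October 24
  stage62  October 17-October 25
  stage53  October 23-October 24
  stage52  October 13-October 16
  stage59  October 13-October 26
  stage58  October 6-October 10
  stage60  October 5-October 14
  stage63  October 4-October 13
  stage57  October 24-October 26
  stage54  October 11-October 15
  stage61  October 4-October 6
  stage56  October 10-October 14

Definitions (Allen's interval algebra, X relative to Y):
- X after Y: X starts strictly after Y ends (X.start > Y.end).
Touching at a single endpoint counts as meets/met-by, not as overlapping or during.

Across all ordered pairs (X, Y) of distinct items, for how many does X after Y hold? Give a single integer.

30

Checking all 132 ordered pairs for relation 'after'; matching pairs in alphabetical order:
(stage52, stage58): stage52 after stage58 ✓
(stage52, stage61): stage52 after stage61 ✓
(stage53, stage52): stage53 after stage52 ✓
(stage53, stage54): stage53 after stage54 ✓
(stage53, stage56): stage53 after stage56 ✓
(stage53, stage58): stage53 after stage58 ✓
(stage53, stage60): stage53 after stage60 ✓
(stage53, stage61): stage53 after stage61 ✓
(stage53, stage63): stage53 after stage63 ✓
(stage54, stage58): stage54 after stage58 ✓
(stage54, stage61): stage54 after stage61 ✓
(stage55, stage58): stage55 after stage58 ✓
(stage55, stage61): stage55 after stage61 ✓
(stage56, stage61): stage56 after stage61 ✓
(stage57, stage52): stage57 after stage52 ✓
(stage57, stage54): stage57 after stage54 ✓
(stage57, stage56): stage57 after stage56 ✓
(stage57, stage58): stage57 after stage58 ✓
(stage57, stage60): stage57 after stage60 ✓
(stage57, stage61): stage57 after stage61 ✓
(stage57, stage63): stage57 after stage63 ✓
(stage59, stage58): stage59 after stage58 ✓
(stage59, stage61): stage59 after stage61 ✓
(stage62, stage52): stage62 after stage52 ✓
... plus 6 further pairs not listed.
Count: 30.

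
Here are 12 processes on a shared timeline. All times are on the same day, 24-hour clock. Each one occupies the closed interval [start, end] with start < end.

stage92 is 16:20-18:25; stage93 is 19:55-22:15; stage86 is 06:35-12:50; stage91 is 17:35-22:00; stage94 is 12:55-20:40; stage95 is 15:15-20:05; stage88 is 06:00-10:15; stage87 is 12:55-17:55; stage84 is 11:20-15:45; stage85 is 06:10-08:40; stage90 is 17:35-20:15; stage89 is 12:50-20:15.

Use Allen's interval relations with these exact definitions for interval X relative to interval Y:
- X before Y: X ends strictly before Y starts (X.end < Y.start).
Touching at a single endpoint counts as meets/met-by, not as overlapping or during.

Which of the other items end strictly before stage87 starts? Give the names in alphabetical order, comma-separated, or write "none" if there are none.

Target stage87 = [12:55, 17:55].
stage84 [11:20, 15:45] → overlaps → no.
stage85 [06:10, 08:40] → before → yes.
stage86 [06:35, 12:50] → before → yes.
stage88 [06:00, 10:15] → before → yes.
stage89 [12:50, 20:15] → contains → no.
stage90 [17:35, 20:15] → overlapped-by → no.
stage91 [17:35, 22:00] → overlapped-by → no.
stage92 [16:20, 18:25] → overlapped-by → no.
stage93 [19:55, 22:15] → after → no.
stage94 [12:55, 20:40] → started-by → no.
stage95 [15:15, 20:05] → overlapped-by → no.
Result: stage85, stage86, stage88.

stage85, stage86, stage88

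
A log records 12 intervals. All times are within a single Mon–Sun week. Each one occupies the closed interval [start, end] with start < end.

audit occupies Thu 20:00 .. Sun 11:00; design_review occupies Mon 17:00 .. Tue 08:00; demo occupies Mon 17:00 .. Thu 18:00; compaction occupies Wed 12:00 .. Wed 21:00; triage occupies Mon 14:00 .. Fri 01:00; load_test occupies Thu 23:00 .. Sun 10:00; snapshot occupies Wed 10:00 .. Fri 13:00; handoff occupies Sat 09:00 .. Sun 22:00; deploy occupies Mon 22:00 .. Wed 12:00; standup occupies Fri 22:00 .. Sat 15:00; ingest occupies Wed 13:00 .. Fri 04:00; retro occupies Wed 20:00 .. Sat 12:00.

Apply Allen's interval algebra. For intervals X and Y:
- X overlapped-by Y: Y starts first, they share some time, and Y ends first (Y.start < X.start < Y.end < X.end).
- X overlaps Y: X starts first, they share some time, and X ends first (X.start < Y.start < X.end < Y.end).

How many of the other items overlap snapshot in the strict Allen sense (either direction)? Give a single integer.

6

Target snapshot = [Wed 10:00, Fri 13:00].
audit [Thu 20:00, Sun 11:00] → overlapped-by → counts.
compaction [Wed 12:00, Wed 21:00] → during → no.
demo [Mon 17:00, Thu 18:00] → overlaps → counts.
deploy [Mon 22:00, Wed 12:00] → overlaps → counts.
design_review [Mon 17:00, Tue 08:00] → before → no.
handoff [Sat 09:00, Sun 22:00] → after → no.
ingest [Wed 13:00, Fri 04:00] → during → no.
load_test [Thu 23:00, Sun 10:00] → overlapped-by → counts.
retro [Wed 20:00, Sat 12:00] → overlapped-by → counts.
standup [Fri 22:00, Sat 15:00] → after → no.
triage [Mon 14:00, Fri 01:00] → overlaps → counts.
Total: 6.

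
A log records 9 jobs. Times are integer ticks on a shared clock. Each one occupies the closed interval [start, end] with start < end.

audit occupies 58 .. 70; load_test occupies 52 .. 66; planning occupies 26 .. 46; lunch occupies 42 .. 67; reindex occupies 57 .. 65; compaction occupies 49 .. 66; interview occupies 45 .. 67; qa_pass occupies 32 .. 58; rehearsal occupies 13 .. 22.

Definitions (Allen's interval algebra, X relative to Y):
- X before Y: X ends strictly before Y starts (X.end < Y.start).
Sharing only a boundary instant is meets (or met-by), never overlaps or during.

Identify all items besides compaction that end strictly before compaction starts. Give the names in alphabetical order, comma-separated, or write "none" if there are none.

Target compaction = [49, 66].
audit [58, 70] → overlapped-by → no.
interview [45, 67] → contains → no.
load_test [52, 66] → finishes → no.
lunch [42, 67] → contains → no.
planning [26, 46] → before → yes.
qa_pass [32, 58] → overlaps → no.
rehearsal [13, 22] → before → yes.
reindex [57, 65] → during → no.
Result: planning, rehearsal.

planning, rehearsal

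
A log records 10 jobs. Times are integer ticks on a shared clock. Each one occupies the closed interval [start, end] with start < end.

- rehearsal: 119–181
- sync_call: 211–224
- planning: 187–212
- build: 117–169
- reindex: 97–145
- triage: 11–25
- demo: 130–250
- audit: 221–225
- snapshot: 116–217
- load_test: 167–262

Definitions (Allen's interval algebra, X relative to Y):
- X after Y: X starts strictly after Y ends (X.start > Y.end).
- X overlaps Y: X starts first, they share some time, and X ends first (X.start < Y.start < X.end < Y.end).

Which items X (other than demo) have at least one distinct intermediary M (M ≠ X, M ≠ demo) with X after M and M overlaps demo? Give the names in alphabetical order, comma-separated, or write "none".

audit, load_test, planning, sync_call

Target demo = [130, 250].
Intermediaries M with M overlaps demo: build, rehearsal, reindex, snapshot.
Via build — items with X after build: audit, planning, sync_call.
Via rehearsal — items with X after rehearsal: audit, planning, sync_call.
Via reindex — items with X after reindex: audit, load_test, planning, sync_call.
Via snapshot — items with X after snapshot: audit.
Union: audit, load_test, planning, sync_call.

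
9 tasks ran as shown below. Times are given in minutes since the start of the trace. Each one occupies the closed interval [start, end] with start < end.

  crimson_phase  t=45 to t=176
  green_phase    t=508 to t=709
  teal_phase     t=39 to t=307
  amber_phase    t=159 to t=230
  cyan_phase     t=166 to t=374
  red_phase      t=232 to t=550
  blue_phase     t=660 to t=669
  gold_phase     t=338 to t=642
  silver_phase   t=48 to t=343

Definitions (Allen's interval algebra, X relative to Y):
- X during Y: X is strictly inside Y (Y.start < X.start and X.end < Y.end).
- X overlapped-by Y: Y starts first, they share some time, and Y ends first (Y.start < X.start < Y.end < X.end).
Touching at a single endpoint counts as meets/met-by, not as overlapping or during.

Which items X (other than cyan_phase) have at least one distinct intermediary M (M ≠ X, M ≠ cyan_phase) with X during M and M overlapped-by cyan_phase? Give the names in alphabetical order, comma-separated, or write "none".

none

Target cyan_phase = [t=166, t=374].
Intermediaries M with M overlapped-by cyan_phase: gold_phase, red_phase.
Via gold_phase — items with X during gold_phase: none.
Via red_phase — items with X during red_phase: none.
Union: none.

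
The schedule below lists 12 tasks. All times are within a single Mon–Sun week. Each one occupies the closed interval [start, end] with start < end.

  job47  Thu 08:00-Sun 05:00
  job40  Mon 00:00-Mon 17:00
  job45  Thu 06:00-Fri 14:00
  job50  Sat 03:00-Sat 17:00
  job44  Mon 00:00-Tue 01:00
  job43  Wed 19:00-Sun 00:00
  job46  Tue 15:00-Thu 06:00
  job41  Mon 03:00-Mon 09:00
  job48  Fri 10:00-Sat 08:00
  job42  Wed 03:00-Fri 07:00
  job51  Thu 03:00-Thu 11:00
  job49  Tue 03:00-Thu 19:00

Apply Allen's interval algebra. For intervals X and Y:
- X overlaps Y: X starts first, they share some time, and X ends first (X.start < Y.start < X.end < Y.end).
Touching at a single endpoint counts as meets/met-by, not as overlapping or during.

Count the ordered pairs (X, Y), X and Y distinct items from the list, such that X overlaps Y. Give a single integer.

16

Checking all 132 ordered pairs for relation 'overlaps'; matching pairs in alphabetical order:
(job42, job43): job42 overlaps job43 ✓
(job42, job45): job42 overlaps job45 ✓
(job42, job47): job42 overlaps job47 ✓
(job43, job47): job43 overlaps job47 ✓
(job45, job47): job45 overlaps job47 ✓
(job45, job48): job45 overlaps job48 ✓
(job46, job42): job46 overlaps job42 ✓
(job46, job43): job46 overlaps job43 ✓
(job46, job51): job46 overlaps job51 ✓
(job48, job50): job48 overlaps job50 ✓
(job49, job42): job49 overlaps job42 ✓
(job49, job43): job49 overlaps job43 ✓
(job49, job45): job49 overlaps job45 ✓
(job49, job47): job49 overlaps job47 ✓
(job51, job45): job51 overlaps job45 ✓
(job51, job47): job51 overlaps job47 ✓
Count: 16.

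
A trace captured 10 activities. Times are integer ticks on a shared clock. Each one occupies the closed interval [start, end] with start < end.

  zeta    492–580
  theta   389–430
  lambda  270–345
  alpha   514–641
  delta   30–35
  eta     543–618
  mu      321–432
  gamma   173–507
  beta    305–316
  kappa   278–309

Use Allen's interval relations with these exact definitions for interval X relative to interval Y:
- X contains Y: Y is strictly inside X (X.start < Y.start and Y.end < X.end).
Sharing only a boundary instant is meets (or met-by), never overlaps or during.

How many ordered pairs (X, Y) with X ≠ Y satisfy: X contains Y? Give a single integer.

Checking all 90 ordered pairs for relation 'contains'; matching pairs in alphabetical order:
(alpha, eta): alpha contains eta ✓
(gamma, beta): gamma contains beta ✓
(gamma, kappa): gamma contains kappa ✓
(gamma, lambda): gamma contains lambda ✓
(gamma, mu): gamma contains mu ✓
(gamma, theta): gamma contains theta ✓
(lambda, beta): lambda contains beta ✓
(lambda, kappa): lambda contains kappa ✓
(mu, theta): mu contains theta ✓
Count: 9.

9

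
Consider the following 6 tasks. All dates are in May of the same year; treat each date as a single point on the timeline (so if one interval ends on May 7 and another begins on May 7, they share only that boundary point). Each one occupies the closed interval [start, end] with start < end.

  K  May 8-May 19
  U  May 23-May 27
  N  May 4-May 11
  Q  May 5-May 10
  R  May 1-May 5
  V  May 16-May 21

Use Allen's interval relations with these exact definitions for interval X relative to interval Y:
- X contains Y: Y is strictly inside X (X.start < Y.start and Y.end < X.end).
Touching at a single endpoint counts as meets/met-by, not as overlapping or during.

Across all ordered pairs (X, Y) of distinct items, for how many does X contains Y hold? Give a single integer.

Checking all 30 ordered pairs for relation 'contains'; matching pairs in alphabetical order:
(N, Q): N contains Q ✓
Count: 1.

1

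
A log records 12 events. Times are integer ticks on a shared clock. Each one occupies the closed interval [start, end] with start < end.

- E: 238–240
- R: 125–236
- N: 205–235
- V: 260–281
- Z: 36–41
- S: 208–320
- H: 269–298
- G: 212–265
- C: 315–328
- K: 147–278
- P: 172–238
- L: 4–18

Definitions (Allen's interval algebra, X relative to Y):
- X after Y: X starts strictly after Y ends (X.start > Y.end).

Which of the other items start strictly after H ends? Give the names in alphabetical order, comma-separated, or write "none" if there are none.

C

Target H = [269, 298].
C [315, 328] → after → yes.
E [238, 240] → before → no.
G [212, 265] → before → no.
K [147, 278] → overlaps → no.
L [4, 18] → before → no.
N [205, 235] → before → no.
P [172, 238] → before → no.
R [125, 236] → before → no.
S [208, 320] → contains → no.
V [260, 281] → overlaps → no.
Z [36, 41] → before → no.
Result: C.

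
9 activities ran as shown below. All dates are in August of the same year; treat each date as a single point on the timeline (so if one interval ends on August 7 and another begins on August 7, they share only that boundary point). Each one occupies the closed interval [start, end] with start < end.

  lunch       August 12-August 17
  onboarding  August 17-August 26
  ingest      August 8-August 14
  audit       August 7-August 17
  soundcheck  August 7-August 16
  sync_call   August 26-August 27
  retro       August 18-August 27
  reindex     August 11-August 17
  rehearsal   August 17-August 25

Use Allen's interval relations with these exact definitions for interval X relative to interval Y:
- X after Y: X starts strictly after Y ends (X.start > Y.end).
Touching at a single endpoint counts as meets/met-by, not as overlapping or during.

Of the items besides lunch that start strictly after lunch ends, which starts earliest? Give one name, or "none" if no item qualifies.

retro

Target lunch = [August 12, August 17].
audit [August 7, August 17] → finished-by → excluded.
ingest [August 8, August 14] → overlaps → excluded.
onboarding [August 17, August 26] → met-by → excluded.
rehearsal [August 17, August 25] → met-by → excluded.
reindex [August 11, August 17] → finished-by → excluded.
retro [August 18, August 27] → after → candidate.
soundcheck [August 7, August 16] → overlaps → excluded.
sync_call [August 26, August 27] → after → candidate.
Among candidates, earliest start is August 18 → retro.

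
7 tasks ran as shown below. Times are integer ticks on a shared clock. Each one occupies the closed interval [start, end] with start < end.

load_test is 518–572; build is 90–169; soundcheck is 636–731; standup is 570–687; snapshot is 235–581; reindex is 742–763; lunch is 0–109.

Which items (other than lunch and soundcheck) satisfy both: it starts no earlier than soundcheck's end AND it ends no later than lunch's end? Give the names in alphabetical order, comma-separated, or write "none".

none

Conditions: its start is no earlier than soundcheck's end (X.start >= 731) AND its end is no later than lunch's end (X.end <= 109).
build: start 90 >= 731? ✗; end 169 <= 109? ✗ → no.
load_test: start 518 >= 731? ✗; end 572 <= 109? ✗ → no.
reindex: start 742 >= 731? ✓; end 763 <= 109? ✗ → no.
snapshot: start 235 >= 731? ✗; end 581 <= 109? ✗ → no.
standup: start 570 >= 731? ✗; end 687 <= 109? ✗ → no.
Result: none.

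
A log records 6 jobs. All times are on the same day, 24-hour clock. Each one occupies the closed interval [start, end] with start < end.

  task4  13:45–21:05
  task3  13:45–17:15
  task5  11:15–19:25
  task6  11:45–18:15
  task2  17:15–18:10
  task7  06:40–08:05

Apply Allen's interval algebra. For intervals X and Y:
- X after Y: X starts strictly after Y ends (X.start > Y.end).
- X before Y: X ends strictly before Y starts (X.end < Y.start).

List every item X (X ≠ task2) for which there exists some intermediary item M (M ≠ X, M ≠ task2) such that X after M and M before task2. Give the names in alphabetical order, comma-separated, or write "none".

task3, task4, task5, task6

Target task2 = [17:15, 18:10].
Intermediaries M with M before task2: task7.
Via task7 — items with X after task7: task3, task4, task5, task6.
Union: task3, task4, task5, task6.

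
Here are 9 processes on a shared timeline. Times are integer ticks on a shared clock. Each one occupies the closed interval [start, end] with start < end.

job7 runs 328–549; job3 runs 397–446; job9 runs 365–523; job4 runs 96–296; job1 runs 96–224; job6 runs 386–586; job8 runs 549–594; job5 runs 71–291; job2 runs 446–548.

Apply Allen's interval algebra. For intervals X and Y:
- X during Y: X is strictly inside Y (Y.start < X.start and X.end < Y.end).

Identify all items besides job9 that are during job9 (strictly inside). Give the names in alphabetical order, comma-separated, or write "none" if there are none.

Target job9 = [365, 523].
job1 [96, 224] → before → no.
job2 [446, 548] → overlapped-by → no.
job3 [397, 446] → during → yes.
job4 [96, 296] → before → no.
job5 [71, 291] → before → no.
job6 [386, 586] → overlapped-by → no.
job7 [328, 549] → contains → no.
job8 [549, 594] → after → no.
Result: job3.

job3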